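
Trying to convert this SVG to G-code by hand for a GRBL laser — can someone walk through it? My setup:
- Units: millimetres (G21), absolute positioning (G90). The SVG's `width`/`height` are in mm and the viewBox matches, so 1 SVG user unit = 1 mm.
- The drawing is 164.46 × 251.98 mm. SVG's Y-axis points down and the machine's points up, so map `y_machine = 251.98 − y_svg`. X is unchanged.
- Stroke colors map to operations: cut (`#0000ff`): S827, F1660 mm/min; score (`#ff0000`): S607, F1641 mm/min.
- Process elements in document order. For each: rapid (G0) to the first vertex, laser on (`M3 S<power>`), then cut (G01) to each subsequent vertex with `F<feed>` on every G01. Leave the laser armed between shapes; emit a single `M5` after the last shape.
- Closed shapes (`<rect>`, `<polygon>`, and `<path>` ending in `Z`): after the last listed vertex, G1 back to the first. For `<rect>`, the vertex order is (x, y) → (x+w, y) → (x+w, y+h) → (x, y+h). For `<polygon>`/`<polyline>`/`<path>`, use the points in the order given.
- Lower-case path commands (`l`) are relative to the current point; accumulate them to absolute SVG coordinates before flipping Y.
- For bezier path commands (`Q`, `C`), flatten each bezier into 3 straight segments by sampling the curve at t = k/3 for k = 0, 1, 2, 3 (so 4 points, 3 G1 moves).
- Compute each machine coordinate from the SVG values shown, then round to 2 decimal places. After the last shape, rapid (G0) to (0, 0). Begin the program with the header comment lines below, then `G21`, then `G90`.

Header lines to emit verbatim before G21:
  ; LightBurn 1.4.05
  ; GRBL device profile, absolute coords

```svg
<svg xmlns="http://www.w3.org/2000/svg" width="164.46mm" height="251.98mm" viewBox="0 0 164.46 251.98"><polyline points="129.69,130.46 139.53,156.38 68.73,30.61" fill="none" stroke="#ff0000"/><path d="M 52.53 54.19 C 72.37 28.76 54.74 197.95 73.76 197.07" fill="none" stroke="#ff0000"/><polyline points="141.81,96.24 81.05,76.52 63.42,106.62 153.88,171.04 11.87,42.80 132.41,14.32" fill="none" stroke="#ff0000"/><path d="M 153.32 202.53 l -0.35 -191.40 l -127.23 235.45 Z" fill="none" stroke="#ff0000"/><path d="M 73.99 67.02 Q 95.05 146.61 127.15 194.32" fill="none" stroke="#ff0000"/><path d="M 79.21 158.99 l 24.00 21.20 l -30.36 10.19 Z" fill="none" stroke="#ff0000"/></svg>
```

1 u = 1 mm; y_m = 251.98 − y.

[1] `<polyline>` open polyline, #ff0000→score S607 F1641: (129.69,121.52) → (139.53,95.60) → (68.73,221.37)

[2] `<path>` cubic bezier, #ff0000→score S607 F1641: (52.53,197.79) → (62.63,171.85) → (64.21,97.21) → (73.76,54.91)

[3] `<polyline>` open polyline, #ff0000→score S607 F1641: (141.81,155.74) → (81.05,175.46) → (63.42,145.36) → (153.88,80.94) → (11.87,209.18) → (132.41,237.66)

[4] `<path>` closed polygon, #ff0000→score S607 F1641: (153.32,49.45) → (152.97,240.85) → (25.74,5.40) → (153.32,49.45) (closed)

[5] `<path>` quadratic bezier, #ff0000→score S607 F1641: (73.99,184.96) → (89.26,135.44) → (106.98,93.01) → (127.15,57.66)

[6] `<path>` regular polygon, #ff0000→score S607 F1641: (79.21,92.99) → (103.21,71.79) → (72.85,61.60) → (79.21,92.99) (closed)

; LightBurn 1.4.05
; GRBL device profile, absolute coords
G21
G90
G0 X129.69 Y121.52
M3 S607
G01 X139.53 Y95.60 F1641
G01 X68.73 Y221.37 F1641
G0 X52.53 Y197.79
M3 S607
G01 X62.63 Y171.85 F1641
G01 X64.21 Y97.21 F1641
G01 X73.76 Y54.91 F1641
G0 X141.81 Y155.74
M3 S607
G01 X81.05 Y175.46 F1641
G01 X63.42 Y145.36 F1641
G01 X153.88 Y80.94 F1641
G01 X11.87 Y209.18 F1641
G01 X132.41 Y237.66 F1641
G0 X153.32 Y49.45
M3 S607
G01 X152.97 Y240.85 F1641
G01 X25.74 Y5.40 F1641
G01 X153.32 Y49.45 F1641
G0 X73.99 Y184.96
M3 S607
G01 X89.26 Y135.44 F1641
G01 X106.98 Y93.01 F1641
G01 X127.15 Y57.66 F1641
G0 X79.21 Y92.99
M3 S607
G01 X103.21 Y71.79 F1641
G01 X72.85 Y61.60 F1641
G01 X79.21 Y92.99 F1641
M5
G0 X0.00 Y0.00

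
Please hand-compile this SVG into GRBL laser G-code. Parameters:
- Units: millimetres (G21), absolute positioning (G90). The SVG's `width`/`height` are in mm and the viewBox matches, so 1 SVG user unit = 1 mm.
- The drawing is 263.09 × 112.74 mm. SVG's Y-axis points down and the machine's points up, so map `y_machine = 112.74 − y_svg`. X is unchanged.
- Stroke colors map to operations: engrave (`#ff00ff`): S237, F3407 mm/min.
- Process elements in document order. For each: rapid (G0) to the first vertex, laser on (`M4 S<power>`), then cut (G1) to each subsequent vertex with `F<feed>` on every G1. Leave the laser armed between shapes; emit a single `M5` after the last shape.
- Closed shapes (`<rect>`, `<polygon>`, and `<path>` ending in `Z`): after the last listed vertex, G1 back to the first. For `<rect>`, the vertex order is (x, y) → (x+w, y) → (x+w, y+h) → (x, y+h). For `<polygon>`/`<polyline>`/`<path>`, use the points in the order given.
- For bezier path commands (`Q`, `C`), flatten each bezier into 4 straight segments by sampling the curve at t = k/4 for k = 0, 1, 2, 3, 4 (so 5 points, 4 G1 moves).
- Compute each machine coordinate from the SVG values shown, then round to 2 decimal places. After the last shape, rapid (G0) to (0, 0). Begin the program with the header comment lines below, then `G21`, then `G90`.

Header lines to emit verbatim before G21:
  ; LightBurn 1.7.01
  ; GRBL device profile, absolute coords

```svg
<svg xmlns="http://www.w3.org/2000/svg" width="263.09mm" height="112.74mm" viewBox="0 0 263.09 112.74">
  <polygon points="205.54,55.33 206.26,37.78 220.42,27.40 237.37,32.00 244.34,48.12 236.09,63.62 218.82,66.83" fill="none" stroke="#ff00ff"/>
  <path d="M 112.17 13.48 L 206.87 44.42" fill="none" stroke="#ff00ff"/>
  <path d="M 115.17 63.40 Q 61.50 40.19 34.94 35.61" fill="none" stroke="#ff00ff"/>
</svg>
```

; LightBurn 1.7.01
; GRBL device profile, absolute coords
G21
G90
G0 X205.54 Y57.41
M4 S237
G1 X206.26 Y74.96 F3407
G1 X220.42 Y85.34 F3407
G1 X237.37 Y80.74 F3407
G1 X244.34 Y64.62 F3407
G1 X236.09 Y49.12 F3407
G1 X218.82 Y45.91 F3407
G1 X205.54 Y57.41 F3407
G0 X112.17 Y99.26
M4 S237
G1 X206.87 Y68.32 F3407
G0 X115.17 Y49.34
M4 S237
G1 X90.03 Y59.78 F3407
G1 X68.28 Y67.89 F3407
G1 X49.91 Y73.68 F3407
G1 X34.94 Y77.13 F3407
M5
G0 X0.00 Y0.00

viewBox `0 0 263.09 112.74` with mm width/height → 1 unit = 1 mm. Flip: y_m = 112.74 − y_svg.

**Shape 1** — `<polygon>` regular polygon, stroke `#ff00ff` → engrave (S237, F3407). Machine vertices: (205.54,57.41) → (206.26,74.96) → (220.42,85.34) → (237.37,80.74) → (244.34,64.62) → (236.09,49.12) → (218.82,45.91) → (205.54,57.41). Closed: final G1 returns to the first vertex.

**Shape 2** — `<path>` line segment, stroke `#ff00ff` → engrave (S237, F3407). Machine vertices: (112.17,99.26) → (206.87,68.32). Open path.

**Shape 3** — `<path>` quadratic bezier, stroke `#ff00ff` → engrave (S237, F3407). Control points (SVG): P0=(115.17,63.40), P1=(61.50,40.19), P2=(34.94,35.61); sampled at t=k/4. Machine vertices: (115.17,49.34) → (90.03,59.78) → (68.28,67.89) → (49.91,73.68) → (34.94,77.13). Open path.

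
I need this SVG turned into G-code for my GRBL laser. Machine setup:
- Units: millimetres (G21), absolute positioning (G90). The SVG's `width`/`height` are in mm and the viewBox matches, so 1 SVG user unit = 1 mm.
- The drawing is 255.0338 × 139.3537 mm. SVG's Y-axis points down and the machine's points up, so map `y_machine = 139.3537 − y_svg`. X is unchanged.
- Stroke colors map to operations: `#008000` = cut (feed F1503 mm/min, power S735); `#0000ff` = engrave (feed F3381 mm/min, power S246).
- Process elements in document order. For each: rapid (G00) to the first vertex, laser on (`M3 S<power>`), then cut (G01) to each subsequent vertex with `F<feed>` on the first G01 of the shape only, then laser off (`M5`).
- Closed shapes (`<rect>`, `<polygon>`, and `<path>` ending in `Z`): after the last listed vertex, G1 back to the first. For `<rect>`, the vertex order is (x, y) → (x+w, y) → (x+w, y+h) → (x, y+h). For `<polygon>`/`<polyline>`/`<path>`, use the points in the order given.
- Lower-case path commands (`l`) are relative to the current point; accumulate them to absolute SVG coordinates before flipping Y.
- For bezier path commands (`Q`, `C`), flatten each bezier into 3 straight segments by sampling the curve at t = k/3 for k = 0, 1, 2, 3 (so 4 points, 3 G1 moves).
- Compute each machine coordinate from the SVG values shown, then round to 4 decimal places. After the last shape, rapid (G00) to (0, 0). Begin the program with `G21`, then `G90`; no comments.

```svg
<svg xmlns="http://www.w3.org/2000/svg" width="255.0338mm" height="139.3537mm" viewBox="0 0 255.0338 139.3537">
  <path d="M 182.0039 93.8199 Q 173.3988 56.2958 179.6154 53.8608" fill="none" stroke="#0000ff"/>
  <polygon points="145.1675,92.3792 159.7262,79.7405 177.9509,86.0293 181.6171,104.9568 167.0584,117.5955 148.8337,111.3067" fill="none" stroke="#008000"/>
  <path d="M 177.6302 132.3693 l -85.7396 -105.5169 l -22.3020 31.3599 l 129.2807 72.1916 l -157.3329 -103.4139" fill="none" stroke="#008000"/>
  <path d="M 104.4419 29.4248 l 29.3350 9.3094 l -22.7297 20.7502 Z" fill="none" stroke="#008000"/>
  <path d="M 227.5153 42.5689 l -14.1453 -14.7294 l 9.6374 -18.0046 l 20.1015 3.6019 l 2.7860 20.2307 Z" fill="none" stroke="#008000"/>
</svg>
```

1 u = 1 mm; y_m = 139.3537 − y.

[1] `<path>` quadratic bezier, #0000ff→engrave S246 F3381: (182.0039,45.5338) → (177.9140,66.6511) → (177.1179,79.9708) → (179.6154,85.4929)

[2] `<polygon>` regular polygon, #008000→cut S735 F1503: (145.1675,46.9745) → (159.7262,59.6132) → (177.9509,53.3244) → (181.6171,34.3969) → (167.0584,21.7582) → (148.8337,28.0470) → (145.1675,46.9745) (closed)

[3] `<path>` open polyline, #008000→cut S735 F1503: (177.6302,6.9844) → (91.8906,112.5013) → (69.5886,81.1414) → (198.8693,8.9498) → (41.5364,112.3637)

[4] `<path>` regular polygon, #008000→cut S735 F1503: (104.4419,109.9289) → (133.7769,100.6195) → (111.0472,79.8693) → (104.4419,109.9289) (closed)

[5] `<path>` regular polygon, #008000→cut S735 F1503: (227.5153,96.7848) → (213.3700,111.5142) → (223.0074,129.5188) → (243.1089,125.9169) → (245.8949,105.6862) → (227.5153,96.7848) (closed)

G21
G90
G00 X182.0039 Y45.5338
M3 S246
G01 X177.9140 Y66.6511 F3381
G01 X177.1179 Y79.9708
G01 X179.6154 Y85.4929
M5
G00 X145.1675 Y46.9745
M3 S735
G01 X159.7262 Y59.6132 F1503
G01 X177.9509 Y53.3244
G01 X181.6171 Y34.3969
G01 X167.0584 Y21.7582
G01 X148.8337 Y28.0470
G01 X145.1675 Y46.9745
M5
G00 X177.6302 Y6.9844
M3 S735
G01 X91.8906 Y112.5013 F1503
G01 X69.5886 Y81.1414
G01 X198.8693 Y8.9498
G01 X41.5364 Y112.3637
M5
G00 X104.4419 Y109.9289
M3 S735
G01 X133.7769 Y100.6195 F1503
G01 X111.0472 Y79.8693
G01 X104.4419 Y109.9289
M5
G00 X227.5153 Y96.7848
M3 S735
G01 X213.3700 Y111.5142 F1503
G01 X223.0074 Y129.5188
G01 X243.1089 Y125.9169
G01 X245.8949 Y105.6862
G01 X227.5153 Y96.7848
M5
G00 X0.0000 Y0.0000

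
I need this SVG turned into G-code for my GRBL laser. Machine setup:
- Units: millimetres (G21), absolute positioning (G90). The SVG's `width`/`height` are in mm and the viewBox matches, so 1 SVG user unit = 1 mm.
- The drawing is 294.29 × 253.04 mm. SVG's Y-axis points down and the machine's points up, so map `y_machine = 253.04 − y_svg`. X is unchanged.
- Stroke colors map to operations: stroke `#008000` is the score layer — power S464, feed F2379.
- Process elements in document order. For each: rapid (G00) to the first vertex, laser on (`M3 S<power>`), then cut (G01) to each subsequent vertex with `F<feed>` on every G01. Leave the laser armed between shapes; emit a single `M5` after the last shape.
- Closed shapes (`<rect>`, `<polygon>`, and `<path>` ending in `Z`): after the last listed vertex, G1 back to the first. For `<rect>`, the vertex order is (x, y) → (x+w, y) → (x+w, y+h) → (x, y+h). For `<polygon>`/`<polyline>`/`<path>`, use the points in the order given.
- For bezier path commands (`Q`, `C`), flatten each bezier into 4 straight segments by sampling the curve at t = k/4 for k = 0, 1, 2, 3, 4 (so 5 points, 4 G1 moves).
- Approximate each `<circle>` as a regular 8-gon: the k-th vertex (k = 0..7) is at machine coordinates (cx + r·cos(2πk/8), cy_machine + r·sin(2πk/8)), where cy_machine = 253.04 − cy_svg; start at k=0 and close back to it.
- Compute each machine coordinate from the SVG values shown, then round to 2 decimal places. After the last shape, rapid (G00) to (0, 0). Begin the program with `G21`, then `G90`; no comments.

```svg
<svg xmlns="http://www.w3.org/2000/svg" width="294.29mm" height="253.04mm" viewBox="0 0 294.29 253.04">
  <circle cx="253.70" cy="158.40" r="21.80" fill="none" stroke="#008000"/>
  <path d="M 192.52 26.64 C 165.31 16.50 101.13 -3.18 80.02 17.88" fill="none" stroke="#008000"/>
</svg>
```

viewBox `0 0 294.29 253.04` with mm width/height → 1 unit = 1 mm. Flip: y_m = 253.04 − y_svg.

**Shape 1** — `<circle>` circle, stroke `#008000` → score (S464, F2379). Machine vertices: (275.50,94.64) → (269.11,110.05) → (253.70,116.44) → (238.29,110.05) → (231.90,94.64) → (238.29,79.23) → (253.70,72.84) → (269.11,79.23) → (275.50,94.64). Closed: final G1 returns to the first vertex.

**Shape 2** — `<path>` cubic bezier, stroke `#008000` → score (S464, F2379). Control points (SVG): P0=(192.52,26.64), P1=(165.31,16.50), P2=(101.13,-3.18), P3=(80.02,17.88); sampled at t=k/4. Machine vertices: (192.52,226.40) → (166.43,235.01) → (133.98,242.48) → (102.68,244.10) → (80.02,235.16). Open path.

G21
G90
G00 X275.50 Y94.64
M3 S464
G01 X269.11 Y110.05 F2379
G01 X253.70 Y116.44 F2379
G01 X238.29 Y110.05 F2379
G01 X231.90 Y94.64 F2379
G01 X238.29 Y79.23 F2379
G01 X253.70 Y72.84 F2379
G01 X269.11 Y79.23 F2379
G01 X275.50 Y94.64 F2379
G00 X192.52 Y226.40
M3 S464
G01 X166.43 Y235.01 F2379
G01 X133.98 Y242.48 F2379
G01 X102.68 Y244.10 F2379
G01 X80.02 Y235.16 F2379
M5
G00 X0.00 Y0.00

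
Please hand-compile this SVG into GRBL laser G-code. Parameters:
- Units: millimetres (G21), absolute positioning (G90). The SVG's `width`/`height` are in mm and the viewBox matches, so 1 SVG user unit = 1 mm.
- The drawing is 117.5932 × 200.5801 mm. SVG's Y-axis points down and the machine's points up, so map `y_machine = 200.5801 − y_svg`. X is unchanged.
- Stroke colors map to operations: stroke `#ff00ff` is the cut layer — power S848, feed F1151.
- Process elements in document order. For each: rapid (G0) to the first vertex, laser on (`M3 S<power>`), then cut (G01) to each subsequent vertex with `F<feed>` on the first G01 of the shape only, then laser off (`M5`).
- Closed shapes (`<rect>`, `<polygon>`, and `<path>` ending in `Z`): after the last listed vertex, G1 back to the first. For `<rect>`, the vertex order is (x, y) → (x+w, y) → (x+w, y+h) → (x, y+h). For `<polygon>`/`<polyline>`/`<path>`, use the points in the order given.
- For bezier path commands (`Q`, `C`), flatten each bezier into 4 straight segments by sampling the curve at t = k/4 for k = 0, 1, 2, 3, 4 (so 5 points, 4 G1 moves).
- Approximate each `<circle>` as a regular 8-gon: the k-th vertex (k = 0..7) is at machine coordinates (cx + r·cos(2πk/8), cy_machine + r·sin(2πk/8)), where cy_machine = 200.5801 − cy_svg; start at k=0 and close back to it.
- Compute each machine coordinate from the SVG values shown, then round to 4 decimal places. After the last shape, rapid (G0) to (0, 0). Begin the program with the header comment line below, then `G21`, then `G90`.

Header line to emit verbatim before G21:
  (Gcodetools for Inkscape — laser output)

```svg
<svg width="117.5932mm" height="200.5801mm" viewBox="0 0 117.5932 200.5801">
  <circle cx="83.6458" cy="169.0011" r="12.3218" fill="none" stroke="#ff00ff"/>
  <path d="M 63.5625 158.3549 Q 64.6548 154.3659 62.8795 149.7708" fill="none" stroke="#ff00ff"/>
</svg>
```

1 u = 1 mm; y_m = 200.5801 − y.

[1] `<circle>` circle, #ff00ff→cut S848 F1151: (95.9676,31.5790) → (92.3586,40.2918) → (83.6458,43.9008) → (74.9330,40.2918) → (71.3240,31.5790) → (74.9330,22.8662) → (83.6458,19.2572) → (92.3586,22.8662) → (95.9676,31.5790) (closed)

[2] `<path>` quadratic bezier, #ff00ff→cut S848 F1151: (63.5625,42.2252) → (63.9294,44.2576) → (63.9379,46.3657) → (63.5879,48.5496) → (62.8795,50.8093)

(Gcodetools for Inkscape — laser output)
G21
G90
G0 X95.9676 Y31.5790
M3 S848
G01 X92.3586 Y40.2918 F1151
G01 X83.6458 Y43.9008
G01 X74.9330 Y40.2918
G01 X71.3240 Y31.5790
G01 X74.9330 Y22.8662
G01 X83.6458 Y19.2572
G01 X92.3586 Y22.8662
G01 X95.9676 Y31.5790
M5
G0 X63.5625 Y42.2252
M3 S848
G01 X63.9294 Y44.2576 F1151
G01 X63.9379 Y46.3657
G01 X63.5879 Y48.5496
G01 X62.8795 Y50.8093
M5
G0 X0.0000 Y0.0000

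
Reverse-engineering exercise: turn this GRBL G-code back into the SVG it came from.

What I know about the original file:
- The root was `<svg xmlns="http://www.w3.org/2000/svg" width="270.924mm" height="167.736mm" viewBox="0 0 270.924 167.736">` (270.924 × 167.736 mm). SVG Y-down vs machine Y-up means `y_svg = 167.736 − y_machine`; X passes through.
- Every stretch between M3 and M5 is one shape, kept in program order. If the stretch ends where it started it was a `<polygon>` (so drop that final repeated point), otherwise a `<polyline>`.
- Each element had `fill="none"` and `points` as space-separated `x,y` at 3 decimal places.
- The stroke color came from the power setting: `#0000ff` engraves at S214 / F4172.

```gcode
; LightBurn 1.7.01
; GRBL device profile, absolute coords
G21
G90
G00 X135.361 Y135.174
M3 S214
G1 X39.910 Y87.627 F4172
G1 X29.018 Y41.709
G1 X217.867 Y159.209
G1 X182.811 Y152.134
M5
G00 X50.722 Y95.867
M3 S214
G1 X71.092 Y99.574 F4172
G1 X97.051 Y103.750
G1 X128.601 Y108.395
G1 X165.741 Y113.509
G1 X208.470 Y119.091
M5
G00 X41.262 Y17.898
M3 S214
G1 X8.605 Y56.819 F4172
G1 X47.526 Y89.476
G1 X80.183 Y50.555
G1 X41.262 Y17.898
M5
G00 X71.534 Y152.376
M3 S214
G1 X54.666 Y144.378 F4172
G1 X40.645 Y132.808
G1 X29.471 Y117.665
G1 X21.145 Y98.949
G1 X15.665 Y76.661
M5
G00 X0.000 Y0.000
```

y_svg = 167.736 − y_m. Every run uses S214, so all elements get stroke `#0000ff` (engrave).

[1] open run; points: 135.361,32.562 39.910,80.109 29.018,126.027 217.867,8.527 182.811,15.602

[2] open run; points: 50.722,71.869 71.092,68.162 97.051,63.986 128.601,59.341 165.741,54.227 208.470,48.645

[3] closed run; points: 41.262,149.838 8.605,110.917 47.526,78.260 80.183,117.181

[4] open run; points: 71.534,15.360 54.666,23.358 40.645,34.928 29.471,50.071 21.145,68.787 15.665,91.075

<svg xmlns="http://www.w3.org/2000/svg" width="270.924mm" height="167.736mm" viewBox="0 0 270.924 167.736">
  <polyline points="135.361,32.562 39.910,80.109 29.018,126.027 217.867,8.527 182.811,15.602" fill="none" stroke="#0000ff"/>
  <polyline points="50.722,71.869 71.092,68.162 97.051,63.986 128.601,59.341 165.741,54.227 208.470,48.645" fill="none" stroke="#0000ff"/>
  <polygon points="41.262,149.838 8.605,110.917 47.526,78.260 80.183,117.181" fill="none" stroke="#0000ff"/>
  <polyline points="71.534,15.360 54.666,23.358 40.645,34.928 29.471,50.071 21.145,68.787 15.665,91.075" fill="none" stroke="#0000ff"/>
</svg>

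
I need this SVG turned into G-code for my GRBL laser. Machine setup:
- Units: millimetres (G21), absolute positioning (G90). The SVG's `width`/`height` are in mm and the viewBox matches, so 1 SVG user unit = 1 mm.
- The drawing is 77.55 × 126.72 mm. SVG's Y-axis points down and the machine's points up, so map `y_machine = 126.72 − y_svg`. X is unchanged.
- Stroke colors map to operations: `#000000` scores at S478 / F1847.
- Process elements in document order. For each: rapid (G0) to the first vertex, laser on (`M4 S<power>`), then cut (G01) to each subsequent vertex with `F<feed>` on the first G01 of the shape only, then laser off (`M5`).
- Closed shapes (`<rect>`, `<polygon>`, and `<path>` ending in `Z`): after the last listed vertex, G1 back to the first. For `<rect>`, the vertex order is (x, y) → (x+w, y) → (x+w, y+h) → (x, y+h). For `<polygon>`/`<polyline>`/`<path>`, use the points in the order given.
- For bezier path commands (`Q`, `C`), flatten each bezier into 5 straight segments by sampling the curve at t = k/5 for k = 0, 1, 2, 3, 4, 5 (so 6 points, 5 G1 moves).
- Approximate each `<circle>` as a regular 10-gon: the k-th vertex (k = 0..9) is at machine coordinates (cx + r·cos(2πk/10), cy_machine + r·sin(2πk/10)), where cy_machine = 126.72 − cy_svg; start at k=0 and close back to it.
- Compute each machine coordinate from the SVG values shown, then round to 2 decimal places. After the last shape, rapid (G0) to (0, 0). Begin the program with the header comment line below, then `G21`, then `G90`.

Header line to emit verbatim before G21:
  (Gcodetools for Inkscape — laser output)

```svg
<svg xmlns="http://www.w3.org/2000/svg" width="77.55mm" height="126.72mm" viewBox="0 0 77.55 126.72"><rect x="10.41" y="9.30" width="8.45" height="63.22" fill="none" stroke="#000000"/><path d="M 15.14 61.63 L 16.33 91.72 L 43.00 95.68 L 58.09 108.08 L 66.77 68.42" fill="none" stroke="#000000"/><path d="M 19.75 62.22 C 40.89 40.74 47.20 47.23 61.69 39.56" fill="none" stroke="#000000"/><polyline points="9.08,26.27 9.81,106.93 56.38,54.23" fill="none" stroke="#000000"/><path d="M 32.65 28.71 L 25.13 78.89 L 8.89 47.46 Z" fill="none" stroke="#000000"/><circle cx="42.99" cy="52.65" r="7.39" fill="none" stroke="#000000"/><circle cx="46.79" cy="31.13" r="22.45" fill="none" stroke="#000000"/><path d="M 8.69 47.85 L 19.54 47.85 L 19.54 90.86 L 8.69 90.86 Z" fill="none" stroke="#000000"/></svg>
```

(Gcodetools for Inkscape — laser output)
G21
G90
G0 X10.41 Y117.42
M4 S478
G01 X18.86 Y117.42 F1847
G01 X18.86 Y54.20
G01 X10.41 Y54.20
G01 X10.41 Y117.42
M5
G0 X15.14 Y65.09
M4 S478
G01 X16.33 Y35.00 F1847
G01 X43.00 Y31.04
G01 X58.09 Y18.64
G01 X66.77 Y58.30
M5
G0 X19.75 Y64.50
M4 S478
G01 X30.84 Y74.37 F1847
G01 X39.47 Y79.55
G01 X46.76 Y82.06
G01 X53.79 Y83.92
G01 X61.69 Y87.16
M5
G0 X9.08 Y100.45
M4 S478
G01 X9.81 Y19.79 F1847
G01 X56.38 Y72.49
M5
G0 X32.65 Y98.01
M4 S478
G01 X25.13 Y47.83 F1847
G01 X8.89 Y79.26
G01 X32.65 Y98.01
M5
G0 X50.38 Y74.07
M4 S478
G01 X48.97 Y78.41 F1847
G01 X45.27 Y81.10
G01 X40.71 Y81.10
G01 X37.01 Y78.41
G01 X35.60 Y74.07
G01 X37.01 Y69.73
G01 X40.71 Y67.04
G01 X45.27 Y67.04
G01 X48.97 Y69.73
G01 X50.38 Y74.07
M5
G0 X69.24 Y95.59
M4 S478
G01 X64.95 Y108.79 F1847
G01 X53.73 Y116.94
G01 X39.85 Y116.94
G01 X28.63 Y108.79
G01 X24.34 Y95.59
G01 X28.63 Y82.39
G01 X39.85 Y74.24
G01 X53.73 Y74.24
G01 X64.95 Y82.39
G01 X69.24 Y95.59
M5
G0 X8.69 Y78.87
M4 S478
G01 X19.54 Y78.87 F1847
G01 X19.54 Y35.86
G01 X8.69 Y35.86
G01 X8.69 Y78.87
M5
G0 X0.00 Y0.00

Since the viewBox matches the mm dimensions, user units are millimetres directly. The only transform is the Y-flip y_m = 126.72 − y_svg.

Shape 1 is a rectangle drawn with `<rect>`. Its stroke #000000 means score at S478, F1847. After flipping Y the toolpath is (10.41,117.42) → (18.86,117.42) → (18.86,54.20) → (10.41,54.20) → (10.41,117.42), returning to the start.

Shape 2 is a open polyline drawn with `<path>`. Its stroke #000000 means score at S478, F1847. After flipping Y the toolpath is (15.14,65.09) → (16.33,35.00) → (43.00,31.04) → (58.09,18.64) → (66.77,58.30).

Shape 3 is a cubic bezier drawn with `<path>`. Its stroke #000000 means score at S478, F1847. After flipping Y the toolpath is (19.75,64.50) → (30.84,74.37) → (39.47,79.55) → (46.76,82.06) → (53.79,83.92) → (61.69,87.16).

Shape 4 is a open polyline drawn with `<polyline>`. Its stroke #000000 means score at S478, F1847. After flipping Y the toolpath is (9.08,100.45) → (9.81,19.79) → (56.38,72.49).

Shape 5 is a closed polygon drawn with `<path>`. Its stroke #000000 means score at S478, F1847. After flipping Y the toolpath is (32.65,98.01) → (25.13,47.83) → (8.89,79.26) → (32.65,98.01), returning to the start.

Shape 6 is a circle drawn with `<circle>`. Its stroke #000000 means score at S478, F1847. After flipping Y the toolpath is (50.38,74.07) → (48.97,78.41) → (45.27,81.10) → (40.71,81.10) → (37.01,78.41) → (35.60,74.07) → (37.01,69.73) → (40.71,67.04) → (45.27,67.04) → (48.97,69.73) → (50.38,74.07), returning to the start.

Shape 7 is a circle drawn with `<circle>`. Its stroke #000000 means score at S478, F1847. After flipping Y the toolpath is (69.24,95.59) → (64.95,108.79) → (53.73,116.94) → (39.85,116.94) → (28.63,108.79) → (24.34,95.59) → (28.63,82.39) → (39.85,74.24) → (53.73,74.24) → (64.95,82.39) → (69.24,95.59), returning to the start.

Shape 8 is a rectangle drawn with `<path>`. Its stroke #000000 means score at S478, F1847. After flipping Y the toolpath is (8.69,78.87) → (19.54,78.87) → (19.54,35.86) → (8.69,35.86) → (8.69,78.87), returning to the start.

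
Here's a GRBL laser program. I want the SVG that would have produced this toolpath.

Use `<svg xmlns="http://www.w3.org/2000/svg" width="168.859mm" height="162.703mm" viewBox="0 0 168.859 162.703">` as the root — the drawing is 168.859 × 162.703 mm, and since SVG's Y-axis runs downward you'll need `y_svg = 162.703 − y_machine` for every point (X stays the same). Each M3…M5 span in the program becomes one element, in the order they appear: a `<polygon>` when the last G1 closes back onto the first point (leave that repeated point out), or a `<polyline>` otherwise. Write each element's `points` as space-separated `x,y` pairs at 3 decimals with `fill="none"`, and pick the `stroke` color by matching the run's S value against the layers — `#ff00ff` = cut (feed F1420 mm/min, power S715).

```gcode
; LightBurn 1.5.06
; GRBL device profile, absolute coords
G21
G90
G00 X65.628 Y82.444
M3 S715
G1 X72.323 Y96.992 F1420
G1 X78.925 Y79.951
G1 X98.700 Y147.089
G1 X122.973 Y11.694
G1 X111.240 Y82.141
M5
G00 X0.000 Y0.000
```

<svg xmlns="http://www.w3.org/2000/svg" width="168.859mm" height="162.703mm" viewBox="0 0 168.859 162.703">
  <polyline points="65.628,80.259 72.323,65.711 78.925,82.752 98.700,15.614 122.973,151.009 111.240,80.562" fill="none" stroke="#ff00ff"/>
</svg>

y_svg = 162.703 − y_m. Every run uses S715, so all elements get stroke `#ff00ff` (cut).

[1] open run; points: 65.628,80.259 72.323,65.711 78.925,82.752 98.700,15.614 122.973,151.009 111.240,80.562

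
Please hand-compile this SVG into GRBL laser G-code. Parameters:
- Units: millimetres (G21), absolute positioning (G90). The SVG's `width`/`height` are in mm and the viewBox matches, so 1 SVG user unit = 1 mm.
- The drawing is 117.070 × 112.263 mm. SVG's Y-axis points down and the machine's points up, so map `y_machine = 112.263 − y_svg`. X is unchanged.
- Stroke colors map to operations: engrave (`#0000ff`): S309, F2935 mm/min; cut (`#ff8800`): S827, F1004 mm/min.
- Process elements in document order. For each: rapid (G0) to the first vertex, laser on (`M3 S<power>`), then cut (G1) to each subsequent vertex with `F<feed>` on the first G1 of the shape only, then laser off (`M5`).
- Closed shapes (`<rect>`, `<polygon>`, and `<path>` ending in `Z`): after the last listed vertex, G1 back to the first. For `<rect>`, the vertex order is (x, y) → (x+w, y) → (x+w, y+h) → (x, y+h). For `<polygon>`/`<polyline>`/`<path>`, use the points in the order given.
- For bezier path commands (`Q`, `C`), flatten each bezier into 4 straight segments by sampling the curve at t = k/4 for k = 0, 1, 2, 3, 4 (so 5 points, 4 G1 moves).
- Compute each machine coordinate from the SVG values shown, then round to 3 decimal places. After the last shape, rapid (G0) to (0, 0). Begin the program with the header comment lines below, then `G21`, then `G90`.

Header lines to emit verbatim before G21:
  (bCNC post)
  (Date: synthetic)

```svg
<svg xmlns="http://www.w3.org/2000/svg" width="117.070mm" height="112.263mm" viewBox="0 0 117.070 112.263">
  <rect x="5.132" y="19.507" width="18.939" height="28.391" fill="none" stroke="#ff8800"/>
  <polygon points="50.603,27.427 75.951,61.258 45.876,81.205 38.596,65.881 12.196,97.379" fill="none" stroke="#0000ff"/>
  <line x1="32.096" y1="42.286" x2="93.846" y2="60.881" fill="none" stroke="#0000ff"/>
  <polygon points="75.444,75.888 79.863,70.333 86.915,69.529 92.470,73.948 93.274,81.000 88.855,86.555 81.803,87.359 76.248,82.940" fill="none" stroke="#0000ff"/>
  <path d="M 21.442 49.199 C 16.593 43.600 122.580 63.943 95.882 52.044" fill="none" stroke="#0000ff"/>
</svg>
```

1 u = 1 mm; y_m = 112.263 − y.

[1] `<rect>` rectangle, #ff8800→cut S827 F1004: (5.132,92.756) → (24.071,92.756) → (24.071,64.365) → (5.132,64.365) → (5.132,92.756) (closed)

[2] `<polygon>` closed polygon, #0000ff→engrave S309 F2935: (50.603,84.836) → (75.951,51.005) → (45.876,31.058) → (38.596,46.382) → (12.196,14.884) → (50.603,84.836) (closed)

[3] `<line>` line segment, #0000ff→engrave S309 F2935: (32.096,69.977) → (93.846,51.382)

[4] `<polygon>` regular polygon, #0000ff→engrave S309 F2935: (75.444,36.375) → (79.863,41.930) → (86.915,42.734) → (92.470,38.315) → (93.274,31.263) → (88.855,25.708) → (81.803,24.904) → (76.248,29.323) → (75.444,36.375) (closed)

[5] `<path>` cubic bezier, #0000ff→engrave S309 F2935: (21.442,63.064) → (34.782,63.308) → (66.855,59.279) → (94.832,56.431) → (95.882,60.219)

(bCNC post)
(Date: synthetic)
G21
G90
G0 X5.132 Y92.756
M3 S827
G1 X24.071 Y92.756 F1004
G1 X24.071 Y64.365
G1 X5.132 Y64.365
G1 X5.132 Y92.756
M5
G0 X50.603 Y84.836
M3 S309
G1 X75.951 Y51.005 F2935
G1 X45.876 Y31.058
G1 X38.596 Y46.382
G1 X12.196 Y14.884
G1 X50.603 Y84.836
M5
G0 X32.096 Y69.977
M3 S309
G1 X93.846 Y51.382 F2935
M5
G0 X75.444 Y36.375
M3 S309
G1 X79.863 Y41.930 F2935
G1 X86.915 Y42.734
G1 X92.470 Y38.315
G1 X93.274 Y31.263
G1 X88.855 Y25.708
G1 X81.803 Y24.904
G1 X76.248 Y29.323
G1 X75.444 Y36.375
M5
G0 X21.442 Y63.064
M3 S309
G1 X34.782 Y63.308 F2935
G1 X66.855 Y59.279
G1 X94.832 Y56.431
G1 X95.882 Y60.219
M5
G0 X0.000 Y0.000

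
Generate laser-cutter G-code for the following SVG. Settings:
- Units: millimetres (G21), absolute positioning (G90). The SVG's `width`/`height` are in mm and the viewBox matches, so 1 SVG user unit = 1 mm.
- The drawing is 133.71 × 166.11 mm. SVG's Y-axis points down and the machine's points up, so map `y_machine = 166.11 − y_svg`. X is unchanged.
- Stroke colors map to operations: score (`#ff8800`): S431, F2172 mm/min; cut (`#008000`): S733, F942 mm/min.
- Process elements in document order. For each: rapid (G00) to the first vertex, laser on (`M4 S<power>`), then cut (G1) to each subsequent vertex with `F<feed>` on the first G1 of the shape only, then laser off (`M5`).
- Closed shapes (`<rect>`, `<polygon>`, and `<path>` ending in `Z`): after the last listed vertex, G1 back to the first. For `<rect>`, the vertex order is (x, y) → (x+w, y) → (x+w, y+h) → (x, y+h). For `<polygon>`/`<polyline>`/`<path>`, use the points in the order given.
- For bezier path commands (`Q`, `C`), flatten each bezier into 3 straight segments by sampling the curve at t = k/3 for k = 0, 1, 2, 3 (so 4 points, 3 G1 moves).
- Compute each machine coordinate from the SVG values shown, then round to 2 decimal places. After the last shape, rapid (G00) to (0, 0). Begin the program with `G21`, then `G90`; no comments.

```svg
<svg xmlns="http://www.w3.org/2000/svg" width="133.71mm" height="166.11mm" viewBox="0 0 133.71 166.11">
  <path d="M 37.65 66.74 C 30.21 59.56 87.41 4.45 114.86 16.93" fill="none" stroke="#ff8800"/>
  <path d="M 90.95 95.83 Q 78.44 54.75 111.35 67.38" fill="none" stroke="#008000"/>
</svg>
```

G21
G90
G00 X37.65 Y99.37
M4 S431
G1 X48.26 Y118.25 F2172
G1 X80.99 Y143.41
G1 X114.86 Y149.18
M5
G00 X90.95 Y70.28
M4 S733
G1 X87.66 Y91.70 F942
G1 X94.46 Y101.18
G1 X111.35 Y98.73
M5
G00 X0.00 Y0.00

Since the viewBox matches the mm dimensions, user units are millimetres directly. The only transform is the Y-flip y_m = 166.11 − y_svg.

Shape 1 is a cubic bezier drawn with `<path>`. Its stroke #ff8800 means score at S431, F2172. After flipping Y the toolpath is (37.65,99.37) → (48.26,118.25) → (80.99,143.41) → (114.86,149.18).

Shape 2 is a quadratic bezier drawn with `<path>`. Its stroke #008000 means cut at S733, F942. After flipping Y the toolpath is (90.95,70.28) → (87.66,91.70) → (94.46,101.18) → (111.35,98.73).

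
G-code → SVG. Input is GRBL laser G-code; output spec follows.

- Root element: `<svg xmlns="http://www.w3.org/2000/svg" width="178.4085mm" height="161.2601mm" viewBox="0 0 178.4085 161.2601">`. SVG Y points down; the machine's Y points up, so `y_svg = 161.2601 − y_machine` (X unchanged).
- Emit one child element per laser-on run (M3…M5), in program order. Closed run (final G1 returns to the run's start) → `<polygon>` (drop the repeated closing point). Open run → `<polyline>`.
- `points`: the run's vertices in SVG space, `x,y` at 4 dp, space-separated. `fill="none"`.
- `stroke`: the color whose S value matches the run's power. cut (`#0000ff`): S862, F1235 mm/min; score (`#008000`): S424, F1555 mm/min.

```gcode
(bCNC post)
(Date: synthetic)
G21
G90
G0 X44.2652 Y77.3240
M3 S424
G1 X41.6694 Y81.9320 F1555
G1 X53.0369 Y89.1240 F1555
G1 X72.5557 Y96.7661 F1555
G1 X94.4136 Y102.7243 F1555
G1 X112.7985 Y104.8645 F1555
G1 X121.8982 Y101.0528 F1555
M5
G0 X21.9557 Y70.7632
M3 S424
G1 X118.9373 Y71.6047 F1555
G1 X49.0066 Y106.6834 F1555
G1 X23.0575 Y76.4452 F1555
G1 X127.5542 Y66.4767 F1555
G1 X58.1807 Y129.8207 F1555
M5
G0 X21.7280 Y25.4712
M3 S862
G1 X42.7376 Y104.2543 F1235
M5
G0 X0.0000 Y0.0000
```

Machine Y-up, SVG Y-down with viewBox height 161.2601, so y_svg = 161.2601 − y_machine; X carries over.

Run 1: the run's S424 means `#008000` (score). The run is open, so emit a `<polyline>` with points (Y-flipped): 44.2652,83.9361 41.6694,79.3281 53.0369,72.1361 72.5557,64.4940 94.4136,58.5358 112.7985,56.3956 121.8982,60.2073.

Run 2: power S424 maps to stroke `#008000` (score). The run is open, so emit a `<polyline>` with points (Y-flipped): 21.9557,90.4969 118.9373,89.6554 49.0066,54.5767 23.0575,84.8149 127.5542,94.7834 58.1807,31.4394.

Run 3: S862 ⇒ cut layer `#0000ff`. The run is open, so emit a `<polyline>` with points (Y-flipped): 21.7280,135.7889 42.7376,57.0058.

<svg xmlns="http://www.w3.org/2000/svg" width="178.4085mm" height="161.2601mm" viewBox="0 0 178.4085 161.2601">
  <polyline points="44.2652,83.9361 41.6694,79.3281 53.0369,72.1361 72.5557,64.4940 94.4136,58.5358 112.7985,56.3956 121.8982,60.2073" fill="none" stroke="#008000"/>
  <polyline points="21.9557,90.4969 118.9373,89.6554 49.0066,54.5767 23.0575,84.8149 127.5542,94.7834 58.1807,31.4394" fill="none" stroke="#008000"/>
  <polyline points="21.7280,135.7889 42.7376,57.0058" fill="none" stroke="#0000ff"/>
</svg>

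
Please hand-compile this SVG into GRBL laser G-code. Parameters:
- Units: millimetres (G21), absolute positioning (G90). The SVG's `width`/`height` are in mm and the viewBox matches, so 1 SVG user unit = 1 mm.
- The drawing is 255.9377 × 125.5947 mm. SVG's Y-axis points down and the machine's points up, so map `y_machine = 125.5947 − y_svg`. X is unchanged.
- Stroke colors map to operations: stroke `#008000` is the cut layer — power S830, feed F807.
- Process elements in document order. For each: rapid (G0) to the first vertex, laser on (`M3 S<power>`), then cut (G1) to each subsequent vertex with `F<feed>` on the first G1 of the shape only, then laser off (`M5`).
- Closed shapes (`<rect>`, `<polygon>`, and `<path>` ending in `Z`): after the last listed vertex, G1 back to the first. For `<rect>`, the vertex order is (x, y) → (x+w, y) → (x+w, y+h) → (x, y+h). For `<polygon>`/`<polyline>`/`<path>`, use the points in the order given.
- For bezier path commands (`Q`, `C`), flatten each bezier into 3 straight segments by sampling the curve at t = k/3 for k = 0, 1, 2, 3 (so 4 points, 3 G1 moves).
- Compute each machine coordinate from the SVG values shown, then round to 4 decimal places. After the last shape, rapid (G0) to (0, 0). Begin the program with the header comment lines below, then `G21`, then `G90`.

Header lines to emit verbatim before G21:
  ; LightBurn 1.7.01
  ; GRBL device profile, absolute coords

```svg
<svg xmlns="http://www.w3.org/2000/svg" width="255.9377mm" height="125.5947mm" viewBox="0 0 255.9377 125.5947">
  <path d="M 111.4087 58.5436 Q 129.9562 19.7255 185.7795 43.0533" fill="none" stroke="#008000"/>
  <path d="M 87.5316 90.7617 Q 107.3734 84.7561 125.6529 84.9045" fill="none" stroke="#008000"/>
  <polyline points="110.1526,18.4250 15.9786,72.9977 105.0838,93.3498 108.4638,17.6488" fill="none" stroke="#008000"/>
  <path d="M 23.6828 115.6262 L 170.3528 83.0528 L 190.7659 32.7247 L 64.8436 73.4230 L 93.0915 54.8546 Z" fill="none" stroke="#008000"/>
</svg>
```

1 u = 1 mm; y_m = 125.5947 − y.

[1] `<path>` quadratic bezier, #008000→cut S830 F807: (111.4087,67.0511) → (127.9155,86.0247) → (152.7057,91.1882) → (185.7795,82.5414)

[2] `<path>` quadratic bezier, #008000→cut S830 F807: (87.5316,34.8330) → (100.5859,38.1530) → (113.2930,40.1054) → (125.6529,40.6902)

[3] `<polyline>` open polyline, #008000→cut S830 F807: (110.1526,107.1697) → (15.9786,52.5970) → (105.0838,32.2449) → (108.4638,107.9459)

[4] `<path>` closed polygon, #008000→cut S830 F807: (23.6828,9.9685) → (170.3528,42.5419) → (190.7659,92.8700) → (64.8436,52.1717) → (93.0915,70.7401) → (23.6828,9.9685) (closed)

; LightBurn 1.7.01
; GRBL device profile, absolute coords
G21
G90
G0 X111.4087 Y67.0511
M3 S830
G1 X127.9155 Y86.0247 F807
G1 X152.7057 Y91.1882
G1 X185.7795 Y82.5414
M5
G0 X87.5316 Y34.8330
M3 S830
G1 X100.5859 Y38.1530 F807
G1 X113.2930 Y40.1054
G1 X125.6529 Y40.6902
M5
G0 X110.1526 Y107.1697
M3 S830
G1 X15.9786 Y52.5970 F807
G1 X105.0838 Y32.2449
G1 X108.4638 Y107.9459
M5
G0 X23.6828 Y9.9685
M3 S830
G1 X170.3528 Y42.5419 F807
G1 X190.7659 Y92.8700
G1 X64.8436 Y52.1717
G1 X93.0915 Y70.7401
G1 X23.6828 Y9.9685
M5
G0 X0.0000 Y0.0000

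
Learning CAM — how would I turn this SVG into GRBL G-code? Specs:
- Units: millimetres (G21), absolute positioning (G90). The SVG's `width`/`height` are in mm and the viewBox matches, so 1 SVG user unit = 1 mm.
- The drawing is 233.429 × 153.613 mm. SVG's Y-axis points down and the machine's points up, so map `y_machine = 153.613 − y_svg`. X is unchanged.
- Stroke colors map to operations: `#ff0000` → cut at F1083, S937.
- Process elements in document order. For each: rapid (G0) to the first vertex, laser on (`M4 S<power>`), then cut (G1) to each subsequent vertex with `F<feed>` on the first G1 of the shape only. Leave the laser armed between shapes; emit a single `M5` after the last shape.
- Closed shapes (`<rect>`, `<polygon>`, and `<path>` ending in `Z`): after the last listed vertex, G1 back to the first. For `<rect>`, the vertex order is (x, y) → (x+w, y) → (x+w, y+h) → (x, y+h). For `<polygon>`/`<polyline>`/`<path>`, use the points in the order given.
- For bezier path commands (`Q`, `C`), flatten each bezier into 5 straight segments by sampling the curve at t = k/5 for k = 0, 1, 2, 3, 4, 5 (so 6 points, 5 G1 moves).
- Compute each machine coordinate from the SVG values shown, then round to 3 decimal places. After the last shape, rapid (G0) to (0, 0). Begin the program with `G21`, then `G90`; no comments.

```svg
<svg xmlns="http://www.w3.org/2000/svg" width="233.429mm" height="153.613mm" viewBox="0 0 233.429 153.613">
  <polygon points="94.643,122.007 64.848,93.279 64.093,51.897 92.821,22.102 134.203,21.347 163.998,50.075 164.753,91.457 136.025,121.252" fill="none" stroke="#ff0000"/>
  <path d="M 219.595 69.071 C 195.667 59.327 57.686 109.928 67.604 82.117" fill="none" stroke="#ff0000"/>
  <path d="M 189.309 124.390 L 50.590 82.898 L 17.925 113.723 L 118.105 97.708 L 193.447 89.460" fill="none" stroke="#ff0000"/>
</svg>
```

1 u = 1 mm; y_m = 153.613 − y.

[1] `<polygon>` regular polygon, #ff0000→cut S937 F1083: (94.643,31.606) → (64.848,60.334) → (64.093,101.716) → (92.821,131.511) → (134.203,132.266) → (163.998,103.538) → (164.753,62.156) → (136.025,32.361) → (94.643,31.606) (closed)

[2] `<path>` cubic bezier, #ff0000→cut S937 F1083: (219.595,84.542) → (193.647,84.257) → (152.901,76.150) → (109.929,66.880) → (77.305,63.109) → (67.604,71.496)

[3] `<path>` open polyline, #ff0000→cut S937 F1083: (189.309,29.223) → (50.590,70.715) → (17.925,39.890) → (118.105,55.905) → (193.447,64.153)

G21
G90
G0 X94.643 Y31.606
M4 S937
G1 X64.848 Y60.334 F1083
G1 X64.093 Y101.716
G1 X92.821 Y131.511
G1 X134.203 Y132.266
G1 X163.998 Y103.538
G1 X164.753 Y62.156
G1 X136.025 Y32.361
G1 X94.643 Y31.606
G0 X219.595 Y84.542
M4 S937
G1 X193.647 Y84.257 F1083
G1 X152.901 Y76.150
G1 X109.929 Y66.880
G1 X77.305 Y63.109
G1 X67.604 Y71.496
G0 X189.309 Y29.223
M4 S937
G1 X50.590 Y70.715 F1083
G1 X17.925 Y39.890
G1 X118.105 Y55.905
G1 X193.447 Y64.153
M5
G0 X0.000 Y0.000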